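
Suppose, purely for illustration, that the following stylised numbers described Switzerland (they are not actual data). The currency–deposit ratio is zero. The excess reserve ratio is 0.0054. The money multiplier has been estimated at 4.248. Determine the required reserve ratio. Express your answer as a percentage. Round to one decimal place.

Using m = 4.248. Since m = (1 + c)/(c + rr + e), the denominator satisfies c + rr + e = (1 + c)/m = (1 + 0) / 4.248 ≈ 0.235405.
With c = 0 and e = 0.0054, the required reserve ratio is 0.235405 − 0 − 0.0054 = 0.230005.

23.0%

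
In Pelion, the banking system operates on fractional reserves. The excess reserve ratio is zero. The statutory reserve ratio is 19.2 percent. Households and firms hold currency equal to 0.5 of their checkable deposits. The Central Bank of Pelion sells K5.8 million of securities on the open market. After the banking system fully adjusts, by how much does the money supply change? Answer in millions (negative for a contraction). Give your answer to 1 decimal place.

The money multiplier is m = (1 + c) / (rr + c) = (1 + 0.5) / (0.192 + 0.5) ≈ 2.1676.
The sale removes 5.8 million of base, so ΔM = m × ΔMB = 2.1676 × (−5.8) ≈ -12.5721 million.

-12.6 million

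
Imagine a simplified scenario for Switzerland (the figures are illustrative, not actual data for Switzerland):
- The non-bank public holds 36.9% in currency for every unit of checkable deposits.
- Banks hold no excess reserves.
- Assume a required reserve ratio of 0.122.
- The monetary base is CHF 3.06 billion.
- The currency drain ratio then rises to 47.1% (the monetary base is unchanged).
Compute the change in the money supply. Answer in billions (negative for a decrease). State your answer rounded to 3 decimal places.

-0.941 billion

Initially m₁ = (1 + 0.369) / (0.122 + 0.369) ≈ 2.78819, so M₁ = 2.78819 × 3.06 ≈ 8.5319 billion.
After the change m₂ = (1 + 0.471) / (0.122 + 0.471) ≈ 2.48061, so M₂ = 2.48061 × 3.06 ≈ 7.5907 billion.
ΔM = M₂ − M₁ = 7.5907 − 8.5319 = -0.9412 billion.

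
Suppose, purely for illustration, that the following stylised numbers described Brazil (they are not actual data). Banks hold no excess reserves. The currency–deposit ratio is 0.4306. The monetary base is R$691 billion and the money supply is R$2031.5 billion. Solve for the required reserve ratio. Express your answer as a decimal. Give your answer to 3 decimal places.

0.056

Using m = M/MB = 2031.5/691 ≈ 2.939942. Since m = (1 + c)/(c + rr + e), the denominator satisfies c + rr + e = (1 + c)/m = (1 + 0.4306) / 2.939942 ≈ 0.486608.
With c = 0.4306 and e = 0, the required reserve ratio is 0.486608 − 0.4306 − 0 = 0.056008.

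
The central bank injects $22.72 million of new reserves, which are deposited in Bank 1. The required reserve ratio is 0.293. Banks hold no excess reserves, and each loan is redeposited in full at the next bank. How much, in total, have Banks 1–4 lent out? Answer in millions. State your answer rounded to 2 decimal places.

Bank i lends (1 − rr)^i of the original deposit: Bank 1 lends 22.72·0.7070 ≈ 16.0630, Bank 2 lends 22.72·0.7070² ≈ 11.3566, and so on.
Summing a geometric series: total = 22.72·[0.7070·(1 − 0.7070^4) / (1 − 0.7070)] ≈ 41.1253 million.

$41.13 million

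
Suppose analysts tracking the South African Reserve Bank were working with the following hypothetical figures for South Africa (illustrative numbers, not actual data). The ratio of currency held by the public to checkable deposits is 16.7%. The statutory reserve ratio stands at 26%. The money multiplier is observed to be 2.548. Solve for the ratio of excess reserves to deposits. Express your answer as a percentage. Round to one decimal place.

3.1%

Using m = 2.548. Since m = (1 + c)/(c + rr + e), the denominator satisfies c + rr + e = (1 + c)/m = (1 + 0.167) / 2.548 ≈ 0.458006.
With c = 0.167 and rr = 0.26, the ratio of excess reserves to deposits is 0.458006 − 0.167 − 0.26 = 0.031006.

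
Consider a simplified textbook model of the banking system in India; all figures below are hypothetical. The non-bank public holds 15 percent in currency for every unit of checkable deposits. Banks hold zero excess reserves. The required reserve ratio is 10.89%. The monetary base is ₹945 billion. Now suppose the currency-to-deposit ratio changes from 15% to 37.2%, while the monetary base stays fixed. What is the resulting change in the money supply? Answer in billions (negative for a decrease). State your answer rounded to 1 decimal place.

-1501.5 billion

Initially m₁ = (1 + 0.15) / (0.1089 + 0.15) ≈ 4.44187, so M₁ = 4.44187 × 945 ≈ 4197.5671 billion.
After the change m₂ = (1 + 0.372) / (0.1089 + 0.372) ≈ 2.85298, so M₂ = 2.85298 × 945 = 2696.0661 billion.
ΔM = M₂ − M₁ = 2696.0661 − 4197.5671 = -1501.501 billion.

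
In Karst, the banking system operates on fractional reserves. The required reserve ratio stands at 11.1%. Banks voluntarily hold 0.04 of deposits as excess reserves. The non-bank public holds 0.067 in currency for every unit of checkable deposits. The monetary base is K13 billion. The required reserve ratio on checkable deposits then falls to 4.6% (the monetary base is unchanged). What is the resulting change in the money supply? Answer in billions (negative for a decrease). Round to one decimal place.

K27.0 billion

Initially m₁ = (1 + 0.067) / (0.111 + 0.04 + 0.067) ≈ 4.8945, so M₁ = 4.8945 × 13 = 63.6285 billion.
After the change m₂ = (1 + 0.067) / (0.046 + 0.04 + 0.067) ≈ 6.9739, so M₂ = 6.9739 × 13 = 90.6607 billion.
ΔM = M₂ − M₁ = 90.6607 − 63.6285 = 27.0322 billion.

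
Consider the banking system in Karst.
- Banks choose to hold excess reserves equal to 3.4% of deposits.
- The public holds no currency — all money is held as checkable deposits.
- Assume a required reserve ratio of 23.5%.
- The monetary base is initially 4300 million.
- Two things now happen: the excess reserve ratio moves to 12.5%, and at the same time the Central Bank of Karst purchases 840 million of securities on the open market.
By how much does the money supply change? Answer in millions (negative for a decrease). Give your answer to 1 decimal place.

-1707.4 million

Before: m₁ = 1 / (0.235 + 0.034) ≈ 3.717472, MB₁ = 4300, so M₁ = 3.717472 × 4300 = 15985.1296 million.
After: m₂ = 1 / (0.235 + 0.125) ≈ 2.777778, MB₂ = 4300 + 840 = 5140, so M₂ = 2.777778 × 5140 ≈ 14277.7789 million.
ΔM = M₂ − M₁ = 14277.7789 − 15985.1296 = -1707.3507 million.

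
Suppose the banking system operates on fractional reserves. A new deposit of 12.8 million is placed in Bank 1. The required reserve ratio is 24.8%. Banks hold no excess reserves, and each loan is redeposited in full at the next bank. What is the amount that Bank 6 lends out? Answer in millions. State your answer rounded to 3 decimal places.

Each bank lends a fraction (1 − rr) = 0.7520 of the deposit it receives, so Bank 6 receives 12.8·0.7520^5 and lends 12.8·0.7520^6 ≈ 2.3148 million.

2.315 million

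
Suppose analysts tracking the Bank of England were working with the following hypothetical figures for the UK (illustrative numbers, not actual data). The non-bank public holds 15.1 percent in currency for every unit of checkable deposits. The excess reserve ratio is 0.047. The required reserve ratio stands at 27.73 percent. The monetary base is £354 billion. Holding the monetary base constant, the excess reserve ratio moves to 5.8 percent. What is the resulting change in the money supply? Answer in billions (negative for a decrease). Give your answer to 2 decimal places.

Initially m₁ = (1 + 0.151) / (0.2773 + 0.047 + 0.151) ≈ 2.421628, so M₁ = 2.421628 × 354 ≈ 857.2563 billion.
After the change m₂ = (1 + 0.151) / (0.2773 + 0.058 + 0.151) ≈ 2.366852, so M₂ = 2.366852 × 354 ≈ 837.8656 billion.
ΔM = M₂ − M₁ = 837.8656 − 857.2563 = -19.3907 billion.

-19.39 billion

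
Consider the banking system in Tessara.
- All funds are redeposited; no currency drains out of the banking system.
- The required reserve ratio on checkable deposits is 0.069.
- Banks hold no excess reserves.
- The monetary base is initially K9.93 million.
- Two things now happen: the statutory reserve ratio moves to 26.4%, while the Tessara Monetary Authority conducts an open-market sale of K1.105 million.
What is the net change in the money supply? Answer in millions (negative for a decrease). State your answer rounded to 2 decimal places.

Before: m₁ = 1 / (0.069) ≈ 14.4928, MB₁ = 9.93, so M₁ = 14.4928 × 9.93 ≈ 143.9135 million.
After: m₂ = 1 / (0.264) ≈ 3.7879, MB₂ = 9.93 − 1.105 = 8.825, so M₂ = 3.7879 × 8.825 ≈ 33.4282 million.
ΔM = M₂ − M₁ = 33.4282 − 143.9135 = -110.4853 million.

-110.49 million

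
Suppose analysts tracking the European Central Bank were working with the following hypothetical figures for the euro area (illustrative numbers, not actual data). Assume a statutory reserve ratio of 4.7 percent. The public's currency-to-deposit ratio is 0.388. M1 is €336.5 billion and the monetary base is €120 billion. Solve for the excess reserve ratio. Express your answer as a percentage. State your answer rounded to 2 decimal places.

Using m = M/MB = 336.5/120 ≈ 2.804167. Since m = (1 + c)/(c + rr + e), the denominator satisfies c + rr + e = (1 + c)/m = (1 + 0.388) / 2.804167 ≈ 0.494978.
With c = 0.388 and rr = 0.047, the excess reserve ratio is 0.494978 − 0.388 − 0.047 = 0.059978.

6.00%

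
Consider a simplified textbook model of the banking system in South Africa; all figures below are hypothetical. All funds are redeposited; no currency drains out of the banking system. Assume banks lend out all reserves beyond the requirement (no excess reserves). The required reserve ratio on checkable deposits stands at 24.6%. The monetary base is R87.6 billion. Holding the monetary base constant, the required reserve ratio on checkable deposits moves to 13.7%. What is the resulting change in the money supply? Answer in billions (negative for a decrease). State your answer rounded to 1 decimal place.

R283.3 billion

Initially m₁ = 1 / (0.246) ≈ 4.0650, so M₁ = 4.0650 × 87.6 = 356.094 billion.
After the change m₂ = 1 / (0.137) ≈ 7.2993, so M₂ = 7.2993 × 87.6 ≈ 639.4187 billion.
ΔM = M₂ − M₁ = 639.4187 − 356.094 = 283.3247 billion.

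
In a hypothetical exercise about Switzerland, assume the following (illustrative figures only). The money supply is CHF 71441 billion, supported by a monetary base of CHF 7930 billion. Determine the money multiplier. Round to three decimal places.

9.009

The money multiplier is m = M / MB = 71441 / 7930 ≈ 9.00895.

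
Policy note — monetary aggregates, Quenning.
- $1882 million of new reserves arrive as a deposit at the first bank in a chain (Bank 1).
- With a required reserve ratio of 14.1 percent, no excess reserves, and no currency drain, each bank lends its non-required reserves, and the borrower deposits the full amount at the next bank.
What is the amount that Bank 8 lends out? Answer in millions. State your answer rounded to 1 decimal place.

$557.9 million

Each bank lends a fraction (1 − rr) = 0.8590 of the deposit it receives, so Bank 8 receives 1882·0.8590^7 and lends 1882·0.8590^8 ≈ 557.9110 million.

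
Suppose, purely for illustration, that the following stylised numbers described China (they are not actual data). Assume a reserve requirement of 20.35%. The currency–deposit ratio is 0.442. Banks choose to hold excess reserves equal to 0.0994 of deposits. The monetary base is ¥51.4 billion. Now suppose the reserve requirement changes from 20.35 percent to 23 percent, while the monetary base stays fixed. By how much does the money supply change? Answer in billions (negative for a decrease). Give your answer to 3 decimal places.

Initially m₁ = (1 + 0.442) / (0.2035 + 0.0994 + 0.442) ≈ 1.935830, so M₁ = 1.935830 × 51.4 ≈ 99.5017 billion.
After the change m₂ = (1 + 0.442) / (0.23 + 0.0994 + 0.442) ≈ 1.869328, so M₂ = 1.869328 × 51.4 ≈ 96.0835 billion.
ΔM = M₂ − M₁ = 96.0835 − 99.5017 = -3.4182 billion.

-3.418 billion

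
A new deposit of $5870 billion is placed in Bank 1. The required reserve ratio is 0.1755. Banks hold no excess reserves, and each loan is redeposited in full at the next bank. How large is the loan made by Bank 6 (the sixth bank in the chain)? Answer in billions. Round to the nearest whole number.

Each bank lends a fraction (1 − rr) = 0.8245 of the deposit it receives, so Bank 6 receives 5870·0.8245^5 and lends 5870·0.8245^6 ≈ 1844.0898 billion.

$1844 billion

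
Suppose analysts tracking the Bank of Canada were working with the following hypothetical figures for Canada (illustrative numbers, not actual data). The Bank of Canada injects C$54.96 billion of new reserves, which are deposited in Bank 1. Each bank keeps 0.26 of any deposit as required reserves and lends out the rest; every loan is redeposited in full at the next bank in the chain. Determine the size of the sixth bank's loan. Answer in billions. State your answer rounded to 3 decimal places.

Each bank lends a fraction (1 − rr) = 0.7400 of the deposit it receives, so Bank 6 receives 54.96·0.7400^5 and lends 54.96·0.7400^6 ≈ 9.0248 billion.

C$9.025 billion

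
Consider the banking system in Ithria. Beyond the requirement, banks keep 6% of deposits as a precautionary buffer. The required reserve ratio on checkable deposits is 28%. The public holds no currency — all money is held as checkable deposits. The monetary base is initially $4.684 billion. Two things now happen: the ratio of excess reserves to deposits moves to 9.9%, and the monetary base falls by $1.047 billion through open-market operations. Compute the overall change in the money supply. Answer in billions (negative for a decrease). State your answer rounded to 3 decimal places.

-4.180 billion

Before: m₁ = 1 / (0.28 + 0.06) ≈ 2.94118, MB₁ = 4.684, so M₁ = 2.94118 × 4.684 ≈ 13.7765 billion.
After: m₂ = 1 / (0.28 + 0.099) ≈ 2.63852, MB₂ = 4.684 − 1.047 = 3.637, so M₂ = 2.63852 × 3.637 ≈ 9.5963 billion.
ΔM = M₂ − M₁ = 9.5963 − 13.7765 = -4.1802 billion.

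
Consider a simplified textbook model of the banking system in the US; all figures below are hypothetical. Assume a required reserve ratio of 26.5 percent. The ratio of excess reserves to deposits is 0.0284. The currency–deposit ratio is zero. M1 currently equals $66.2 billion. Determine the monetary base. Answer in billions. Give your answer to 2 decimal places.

The money multiplier is m = 1 / (rr + e) = 1 / (0.265 + 0.0284) ≈ 3.40832.
MB = M / m = 66.2 / 3.40832 ≈ 19.4231 billion.

$19.42 billion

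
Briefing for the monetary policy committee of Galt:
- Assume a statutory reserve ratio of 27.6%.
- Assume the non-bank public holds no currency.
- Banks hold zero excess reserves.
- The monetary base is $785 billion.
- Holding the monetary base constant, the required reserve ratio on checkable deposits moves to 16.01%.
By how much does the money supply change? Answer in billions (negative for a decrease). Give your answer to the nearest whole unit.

$2059 billion

Initially m₁ = 1 / (0.276) ≈ 3.6232, so M₁ = 3.6232 × 785 = 2844.212 billion.
After the change m₂ = 1 / (0.1601) ≈ 6.2461, so M₂ = 6.2461 × 785 = 4903.1885 billion.
ΔM = M₂ − M₁ = 4903.1885 − 2844.212 = 2058.9765 billion.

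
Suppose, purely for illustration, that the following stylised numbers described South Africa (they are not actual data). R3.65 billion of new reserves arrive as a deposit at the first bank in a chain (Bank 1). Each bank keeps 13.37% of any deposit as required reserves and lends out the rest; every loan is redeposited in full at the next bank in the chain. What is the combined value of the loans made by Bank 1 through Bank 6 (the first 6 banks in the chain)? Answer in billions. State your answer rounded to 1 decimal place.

Bank i lends (1 − rr)^i of the original deposit: Bank 1 lends 3.65·0.8663 ≈ 3.1620, Bank 2 lends 3.65·0.8663² ≈ 2.7392, and so on.
Summing a geometric series: total = 3.65·[0.8663·(1 − 0.8663^6) / (1 − 0.8663)] ≈ 13.6536 billion.

R13.7 billion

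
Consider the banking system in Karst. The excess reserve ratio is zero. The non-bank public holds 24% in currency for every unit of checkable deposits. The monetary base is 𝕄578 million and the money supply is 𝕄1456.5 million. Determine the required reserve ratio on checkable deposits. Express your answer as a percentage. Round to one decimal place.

25.2%

Using m = M/MB = 1456.5/578 ≈ 2.519896. Since m = (1 + c)/(c + rr + e), the denominator satisfies c + rr + e = (1 + c)/m = (1 + 0.24) / 2.519896 ≈ 0.492084.
With c = 0.24 and e = 0, the required reserve ratio on checkable deposits is 0.492084 − 0.24 − 0 = 0.252084.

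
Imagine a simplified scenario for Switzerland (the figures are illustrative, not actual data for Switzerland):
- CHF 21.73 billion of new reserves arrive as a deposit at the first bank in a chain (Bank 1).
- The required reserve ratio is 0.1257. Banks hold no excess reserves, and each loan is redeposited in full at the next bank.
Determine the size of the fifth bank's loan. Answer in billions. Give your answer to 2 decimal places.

Each bank lends a fraction (1 − rr) = 0.8743 of the deposit it receives, so Bank 5 receives 21.73·0.8743^4 and lends 21.73·0.8743^5 ≈ 11.1010 billion.

CHF 11.10 billion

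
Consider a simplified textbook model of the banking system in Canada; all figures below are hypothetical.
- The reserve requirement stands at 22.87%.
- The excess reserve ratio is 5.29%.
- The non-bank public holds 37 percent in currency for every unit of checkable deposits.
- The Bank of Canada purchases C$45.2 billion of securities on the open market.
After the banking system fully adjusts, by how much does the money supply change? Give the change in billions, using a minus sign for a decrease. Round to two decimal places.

The money multiplier is m = (1 + c) / (rr + e + c) = (1 + 0.37) / (0.2287 + 0.0529 + 0.37) ≈ 2.10252.
The purchase adds 45.2 billion of base, so ΔM = m × ΔMB = 2.10252 × (+45.2) ≈ 95.0339 billion.

C$95.03 billion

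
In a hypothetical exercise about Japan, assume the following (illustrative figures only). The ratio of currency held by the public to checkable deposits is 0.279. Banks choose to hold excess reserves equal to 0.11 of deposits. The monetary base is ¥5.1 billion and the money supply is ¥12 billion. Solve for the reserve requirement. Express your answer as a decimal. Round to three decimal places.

Using m = M/MB = 12/5.1 ≈ 2.352941. Since m = (1 + c)/(c + rr + e), the denominator satisfies c + rr + e = (1 + c)/m = (1 + 0.279) / 2.352941 ≈ 0.543575.
With c = 0.279 and e = 0.11, the reserve requirement is 0.543575 − 0.279 − 0.11 = 0.154575.

0.155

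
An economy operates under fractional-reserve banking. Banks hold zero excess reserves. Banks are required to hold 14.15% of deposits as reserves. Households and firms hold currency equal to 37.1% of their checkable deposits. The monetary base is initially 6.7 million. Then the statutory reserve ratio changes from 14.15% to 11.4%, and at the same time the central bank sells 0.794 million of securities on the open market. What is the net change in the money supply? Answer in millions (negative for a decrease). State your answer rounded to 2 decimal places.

-1.23 million

Before: m₁ = (1 + 0.371) / (0.1415 + 0.371) ≈ 2.6751, MB₁ = 6.7, so M₁ = 2.6751 × 6.7 ≈ 17.9232 million.
After: m₂ = (1 + 0.371) / (0.114 + 0.371) ≈ 2.8268, MB₂ = 6.7 − 0.794 = 5.906, so M₂ = 2.8268 × 5.906 ≈ 16.6951 million.
ΔM = M₂ − M₁ = 16.6951 − 17.9232 = -1.2281 million.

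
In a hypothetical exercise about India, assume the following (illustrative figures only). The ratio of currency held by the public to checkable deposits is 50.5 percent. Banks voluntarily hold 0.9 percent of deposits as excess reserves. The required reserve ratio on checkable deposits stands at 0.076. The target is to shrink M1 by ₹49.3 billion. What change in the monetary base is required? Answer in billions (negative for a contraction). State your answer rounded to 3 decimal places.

-19.327 billion

The money multiplier is m = (1 + c) / (rr + e + c) = (1 + 0.505) / (0.076 + 0.009 + 0.505) ≈ 2.550847.
ΔMB = ΔM / m = (−49.3) / 2.550847 ≈ -19.3269 billion.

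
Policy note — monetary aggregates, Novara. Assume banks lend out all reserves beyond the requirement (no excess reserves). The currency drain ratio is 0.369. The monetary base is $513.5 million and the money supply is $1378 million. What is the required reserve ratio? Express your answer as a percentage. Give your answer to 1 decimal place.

Using m = M/MB = 1378/513.5 ≈ 2.683544. Since m = (1 + c)/(c + rr + e), the denominator satisfies c + rr + e = (1 + c)/m = (1 + 0.369) / 2.683544 ≈ 0.510146.
With c = 0.369 and e = 0, the required reserve ratio is 0.510146 − 0.369 − 0 = 0.141146.

14.1%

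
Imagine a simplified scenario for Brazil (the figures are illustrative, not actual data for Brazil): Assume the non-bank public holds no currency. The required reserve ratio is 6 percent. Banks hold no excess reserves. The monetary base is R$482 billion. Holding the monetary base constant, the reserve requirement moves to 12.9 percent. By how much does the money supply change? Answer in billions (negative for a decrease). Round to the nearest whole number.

Initially m₁ = 1 / (0.06) ≈ 16.6667, so M₁ = 16.6667 × 482 = 8033.3494 billion.
After the change m₂ = 1 / (0.129) ≈ 7.7519, so M₂ = 7.7519 × 482 = 3736.4158 billion.
ΔM = M₂ − M₁ = 3736.4158 − 8033.3494 = -4296.9336 billion.

-4297 billion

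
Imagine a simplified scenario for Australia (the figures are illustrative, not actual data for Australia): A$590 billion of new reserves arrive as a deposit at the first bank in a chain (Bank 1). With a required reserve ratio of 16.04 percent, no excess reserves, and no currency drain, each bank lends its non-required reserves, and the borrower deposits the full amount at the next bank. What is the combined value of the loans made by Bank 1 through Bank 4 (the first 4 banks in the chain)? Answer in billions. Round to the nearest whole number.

A$1554 billion

Bank i lends (1 − rr)^i of the original deposit: Bank 1 lends 590·0.8396 = 495.3640, Bank 2 lends 590·0.8396² ≈ 415.9076, and so on.
Summing a geometric series: total = 590·[0.8396·(1 − 0.8396^4) / (1 − 0.8396)] ≈ 1553.6526 billion.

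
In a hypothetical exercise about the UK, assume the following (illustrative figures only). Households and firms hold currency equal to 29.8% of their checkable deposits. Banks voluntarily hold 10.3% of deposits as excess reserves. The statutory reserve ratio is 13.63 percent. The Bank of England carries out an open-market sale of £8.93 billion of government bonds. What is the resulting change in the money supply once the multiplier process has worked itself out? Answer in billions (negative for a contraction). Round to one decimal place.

The money multiplier is m = (1 + c) / (rr + e + c) = (1 + 0.298) / (0.1363 + 0.103 + 0.298) ≈ 2.4158.
The sale removes 8.93 billion of base, so ΔM = m × ΔMB = 2.4158 × (−8.93) ≈ -21.5731 billion.

-21.6 billion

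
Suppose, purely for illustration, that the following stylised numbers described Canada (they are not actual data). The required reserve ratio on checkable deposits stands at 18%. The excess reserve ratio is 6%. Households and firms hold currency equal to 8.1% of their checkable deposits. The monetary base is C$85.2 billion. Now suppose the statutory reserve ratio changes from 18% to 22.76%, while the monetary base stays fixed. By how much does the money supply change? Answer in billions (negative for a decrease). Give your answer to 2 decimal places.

-37.05 billion

Initially m₁ = (1 + 0.081) / (0.18 + 0.06 + 0.081) ≈ 3.36760, so M₁ = 3.36760 × 85.2 ≈ 286.9195 billion.
After the change m₂ = (1 + 0.081) / (0.2276 + 0.06 + 0.081) ≈ 2.93272, so M₂ = 2.93272 × 85.2 ≈ 249.8677 billion.
ΔM = M₂ − M₁ = 249.8677 − 286.9195 = -37.0518 billion.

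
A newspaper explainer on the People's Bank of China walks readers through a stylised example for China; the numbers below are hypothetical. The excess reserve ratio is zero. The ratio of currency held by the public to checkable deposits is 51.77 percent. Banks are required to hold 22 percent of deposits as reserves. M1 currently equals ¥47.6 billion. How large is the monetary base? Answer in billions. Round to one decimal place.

¥23.1 billion

The money multiplier is m = (1 + c) / (rr + c) = (1 + 0.5177) / (0.22 + 0.5177) ≈ 2.0573.
MB = M / m = 47.6 / 2.0573 ≈ 23.1371 billion.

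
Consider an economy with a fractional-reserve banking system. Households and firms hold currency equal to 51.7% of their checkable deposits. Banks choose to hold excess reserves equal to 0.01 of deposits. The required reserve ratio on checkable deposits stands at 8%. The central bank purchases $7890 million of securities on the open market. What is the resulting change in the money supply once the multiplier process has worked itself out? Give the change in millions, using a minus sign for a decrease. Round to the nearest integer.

$19719 million

The money multiplier is m = (1 + c) / (rr + e + c) = (1 + 0.517) / (0.08 + 0.01 + 0.517) ≈ 2.49918.
The purchase adds 7890 million of base, so ΔM = m × ΔMB = 2.49918 × (+7890) = 19718.5302 million.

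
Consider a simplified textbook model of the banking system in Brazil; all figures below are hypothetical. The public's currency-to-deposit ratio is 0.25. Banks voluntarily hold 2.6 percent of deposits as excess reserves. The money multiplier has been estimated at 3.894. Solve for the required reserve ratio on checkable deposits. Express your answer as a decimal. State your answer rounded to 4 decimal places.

Using m = 3.894. Since m = (1 + c)/(c + rr + e), the denominator satisfies c + rr + e = (1 + c)/m = (1 + 0.25) / 3.894 ≈ 0.321007.
With c = 0.25 and e = 0.026, the required reserve ratio on checkable deposits is 0.321007 − 0.25 − 0.026 = 0.045007.

0.0450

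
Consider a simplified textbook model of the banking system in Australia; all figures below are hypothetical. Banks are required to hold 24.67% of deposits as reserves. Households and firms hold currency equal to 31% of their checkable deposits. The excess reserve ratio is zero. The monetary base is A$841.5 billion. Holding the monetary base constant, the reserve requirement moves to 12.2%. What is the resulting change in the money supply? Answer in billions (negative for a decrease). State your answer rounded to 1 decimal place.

Initially m₁ = (1 + 0.31) / (0.2467 + 0.31) ≈ 2.35315, so M₁ = 2.35315 × 841.5 ≈ 1980.1757 billion.
After the change m₂ = (1 + 0.31) / (0.122 + 0.31) ≈ 3.03241, so M₂ = 3.03241 × 841.5 ≈ 2551.773 billion.
ΔM = M₂ − M₁ = 2551.773 − 1980.1757 = 571.5973 billion.

A$571.6 billion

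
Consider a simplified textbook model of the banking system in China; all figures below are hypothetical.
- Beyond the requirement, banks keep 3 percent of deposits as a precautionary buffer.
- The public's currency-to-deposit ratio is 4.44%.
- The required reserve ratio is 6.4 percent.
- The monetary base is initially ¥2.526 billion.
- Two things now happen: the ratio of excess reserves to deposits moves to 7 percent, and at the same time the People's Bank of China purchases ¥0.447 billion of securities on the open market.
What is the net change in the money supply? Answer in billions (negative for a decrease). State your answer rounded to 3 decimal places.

Before: m₁ = (1 + 0.0444) / (0.064 + 0.03 + 0.0444) ≈ 7.54624, MB₁ = 2.526, so M₁ = 7.54624 × 2.526 ≈ 19.0618 billion.
After: m₂ = (1 + 0.0444) / (0.064 + 0.07 + 0.0444) ≈ 5.85426, MB₂ = 2.526 + 0.447 = 2.973, so M₂ = 5.85426 × 2.973 ≈ 17.4047 billion.
ΔM = M₂ − M₁ = 17.4047 − 19.0618 = -1.6571 billion.

-1.657 billion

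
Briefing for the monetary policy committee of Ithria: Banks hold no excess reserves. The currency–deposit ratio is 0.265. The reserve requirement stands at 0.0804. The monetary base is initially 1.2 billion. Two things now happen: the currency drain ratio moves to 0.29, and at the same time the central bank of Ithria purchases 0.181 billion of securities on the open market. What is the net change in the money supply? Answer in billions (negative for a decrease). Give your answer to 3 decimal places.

0.415 billion

Before: m₁ = (1 + 0.265) / (0.0804 + 0.265) ≈ 3.66242, MB₁ = 1.2, so M₁ = 3.66242 × 1.2 ≈ 4.3949 billion.
After: m₂ = (1 + 0.29) / (0.0804 + 0.29) ≈ 3.48272, MB₂ = 1.2 + 0.181 = 1.381, so M₂ = 3.48272 × 1.381 ≈ 4.8096 billion.
ΔM = M₂ − M₁ = 4.8096 − 4.3949 = 0.4147 billion.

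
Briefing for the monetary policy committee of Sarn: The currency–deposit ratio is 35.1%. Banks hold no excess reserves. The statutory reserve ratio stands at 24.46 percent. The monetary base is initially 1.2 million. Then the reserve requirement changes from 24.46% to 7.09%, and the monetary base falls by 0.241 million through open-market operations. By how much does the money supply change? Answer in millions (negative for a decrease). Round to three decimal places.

0.349 million

Before: m₁ = (1 + 0.351) / (0.2446 + 0.351) ≈ 2.26830, MB₁ = 1.2, so M₁ = 2.26830 × 1.2 ≈ 2.722 million.
After: m₂ = (1 + 0.351) / (0.0709 + 0.351) ≈ 3.20218, MB₂ = 1.2 − 0.241 = 0.959, so M₂ = 3.20218 × 0.959 ≈ 3.0709 million.
ΔM = M₂ − M₁ = 3.0709 − 2.722 = 0.3489 million.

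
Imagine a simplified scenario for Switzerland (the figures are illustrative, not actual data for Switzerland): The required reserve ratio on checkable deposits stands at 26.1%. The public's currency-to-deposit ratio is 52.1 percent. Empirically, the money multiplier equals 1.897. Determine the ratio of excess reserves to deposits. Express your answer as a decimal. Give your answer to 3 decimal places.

0.020

Using m = 1.897. Since m = (1 + c)/(c + rr + e), the denominator satisfies c + rr + e = (1 + c)/m = (1 + 0.521) / 1.897 ≈ 0.801792.
With c = 0.521 and rr = 0.261, the ratio of excess reserves to deposits is 0.801792 − 0.521 − 0.261 = 0.019792.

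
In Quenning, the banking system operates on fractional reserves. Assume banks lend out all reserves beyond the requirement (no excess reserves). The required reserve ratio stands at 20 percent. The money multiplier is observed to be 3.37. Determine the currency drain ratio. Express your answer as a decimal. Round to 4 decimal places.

Using m = 3.37. From m = (1 + c)/(c + rr + e), rearranging gives 1 + c = m·(c + rr + e), so c·(1 − m) = m·(rr + e) − 1.
Hence c = [m·(rr + e) − 1]/(1 − m) = [3.37 × (0.2 + 0) − 1] / (1 − 3.37) ≈ 0.137553.

0.1376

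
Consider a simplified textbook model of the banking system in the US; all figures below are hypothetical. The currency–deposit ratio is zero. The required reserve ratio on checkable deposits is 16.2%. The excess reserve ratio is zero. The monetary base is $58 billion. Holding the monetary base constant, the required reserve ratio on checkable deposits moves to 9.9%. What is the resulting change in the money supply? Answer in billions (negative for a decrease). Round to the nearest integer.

Initially m₁ = 1 / (0.162) ≈ 6.1728, so M₁ = 6.1728 × 58 = 358.0224 billion.
After the change m₂ = 1 / (0.099) ≈ 10.1010, so M₂ = 10.1010 × 58 = 585.858 billion.
ΔM = M₂ − M₁ = 585.858 − 358.0224 = 227.8356 billion.

$228 billion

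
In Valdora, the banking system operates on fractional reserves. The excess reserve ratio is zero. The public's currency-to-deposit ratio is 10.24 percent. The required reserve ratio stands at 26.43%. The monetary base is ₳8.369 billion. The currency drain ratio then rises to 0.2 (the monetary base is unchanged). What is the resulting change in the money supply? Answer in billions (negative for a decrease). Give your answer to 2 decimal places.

-3.53 billion

Initially m₁ = (1 + 0.1024) / (0.2643 + 0.1024) ≈ 3.0063, so M₁ = 3.0063 × 8.369 ≈ 25.1597 billion.
After the change m₂ = (1 + 0.2) / (0.2643 + 0.2) ≈ 2.5845, so M₂ = 2.5845 × 8.369 ≈ 21.6297 billion.
ΔM = M₂ − M₁ = 21.6297 − 25.1597 = -3.53 billion.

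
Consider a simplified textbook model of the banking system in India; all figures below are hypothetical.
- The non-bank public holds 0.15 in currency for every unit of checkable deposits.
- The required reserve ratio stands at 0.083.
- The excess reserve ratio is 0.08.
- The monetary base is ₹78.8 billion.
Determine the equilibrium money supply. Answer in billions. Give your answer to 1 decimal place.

₹289.5 billion

The money multiplier is m = (1 + c) / (rr + e + c) = (1 + 0.15) / (0.083 + 0.08 + 0.15) ≈ 3.6741.
So M = m × MB = 3.6741 × 78.8 ≈ 289.5191 billion.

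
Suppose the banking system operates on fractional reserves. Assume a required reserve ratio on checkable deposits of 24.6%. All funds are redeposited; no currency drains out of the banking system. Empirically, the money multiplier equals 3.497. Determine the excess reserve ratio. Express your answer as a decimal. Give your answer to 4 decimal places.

0.0400

Using m = 3.497. Since m = (1 + c)/(c + rr + e), the denominator satisfies c + rr + e = (1 + c)/m = (1 + 0) / 3.497 ≈ 0.285959.
With c = 0 and rr = 0.246, the excess reserve ratio is 0.285959 − 0 − 0.246 = 0.039959.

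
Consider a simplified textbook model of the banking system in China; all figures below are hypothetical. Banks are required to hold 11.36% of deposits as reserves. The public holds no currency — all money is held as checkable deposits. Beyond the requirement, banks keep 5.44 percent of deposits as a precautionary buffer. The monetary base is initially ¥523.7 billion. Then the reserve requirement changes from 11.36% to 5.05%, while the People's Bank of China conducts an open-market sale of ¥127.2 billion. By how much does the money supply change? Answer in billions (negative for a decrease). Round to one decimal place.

Before: m₁ = 1 / (0.1136 + 0.0544) ≈ 5.95238, MB₁ = 523.7, so M₁ = 5.95238 × 523.7 ≈ 3117.2614 billion.
After: m₂ = 1 / (0.0505 + 0.0544) ≈ 9.53289, MB₂ = 523.7 − 127.2 = 396.5, so M₂ = 9.53289 × 396.5 ≈ 3779.7909 billion.
ΔM = M₂ − M₁ = 3779.7909 − 3117.2614 = 662.5295 billion.

¥662.5 billion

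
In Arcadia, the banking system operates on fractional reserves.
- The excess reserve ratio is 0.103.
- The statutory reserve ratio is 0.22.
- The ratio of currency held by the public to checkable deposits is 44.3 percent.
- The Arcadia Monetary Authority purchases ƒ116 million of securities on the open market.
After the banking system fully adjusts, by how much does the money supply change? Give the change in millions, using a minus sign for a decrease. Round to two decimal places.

ƒ218.52 million

The money multiplier is m = (1 + c) / (rr + e + c) = (1 + 0.443) / (0.22 + 0.103 + 0.443) ≈ 1.883812.
The purchase adds 116 million of base, so ΔM = m × ΔMB = 1.883812 × (+116) ≈ 218.5222 million.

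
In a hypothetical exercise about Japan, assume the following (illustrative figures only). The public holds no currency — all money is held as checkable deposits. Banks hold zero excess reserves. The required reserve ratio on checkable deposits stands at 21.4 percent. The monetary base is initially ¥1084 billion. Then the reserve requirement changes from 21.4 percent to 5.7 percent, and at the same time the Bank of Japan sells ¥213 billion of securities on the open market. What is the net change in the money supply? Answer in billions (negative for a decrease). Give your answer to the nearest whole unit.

Before: m₁ = 1 / (0.214) ≈ 4.67290, MB₁ = 1084, so M₁ = 4.67290 × 1084 = 5065.4236 billion.
After: m₂ = 1 / (0.057) ≈ 17.54386, MB₂ = 1084 − 213 = 871, so M₂ = 17.54386 × 871 ≈ 15280.7021 billion.
ΔM = M₂ − M₁ = 15280.7021 − 5065.4236 = 10215.2785 billion.

¥10215 billion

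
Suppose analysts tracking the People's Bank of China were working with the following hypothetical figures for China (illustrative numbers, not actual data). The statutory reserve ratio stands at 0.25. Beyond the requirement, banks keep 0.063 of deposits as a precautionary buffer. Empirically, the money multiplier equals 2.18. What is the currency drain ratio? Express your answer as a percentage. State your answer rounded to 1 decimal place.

26.9%

Using m = 2.18. From m = (1 + c)/(c + rr + e), rearranging gives 1 + c = m·(c + rr + e), so c·(1 − m) = m·(rr + e) − 1.
Hence c = [m·(rr + e) − 1]/(1 − m) = [2.18 × (0.25 + 0.063) − 1] / (1 − 2.18) ≈ 0.269203.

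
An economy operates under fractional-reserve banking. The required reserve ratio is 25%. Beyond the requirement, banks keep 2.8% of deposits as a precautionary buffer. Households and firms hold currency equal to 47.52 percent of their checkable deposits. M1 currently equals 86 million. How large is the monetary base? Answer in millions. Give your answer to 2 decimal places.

43.91 million

The money multiplier is m = (1 + c) / (rr + e + c) = (1 + 0.4752) / (0.25 + 0.028 + 0.4752) ≈ 1.95858.
MB = M / m = 86 / 1.95858 ≈ 43.9094 million.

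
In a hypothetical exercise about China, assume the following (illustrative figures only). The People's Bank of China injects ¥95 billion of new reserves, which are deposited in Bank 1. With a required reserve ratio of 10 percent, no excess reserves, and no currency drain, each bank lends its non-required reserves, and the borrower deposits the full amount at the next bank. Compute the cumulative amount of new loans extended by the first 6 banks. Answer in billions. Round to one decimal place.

¥400.6 billion

Bank i lends (1 − rr)^i of the original deposit: Bank 1 lends 95·0.9000 = 85.5000, Bank 2 lends 95·0.9000² = 76.9500, and so on.
Summing a geometric series: total = 95·[0.9000·(1 − 0.9000^6) / (1 − 0.9000)] ≈ 400.6179 billion.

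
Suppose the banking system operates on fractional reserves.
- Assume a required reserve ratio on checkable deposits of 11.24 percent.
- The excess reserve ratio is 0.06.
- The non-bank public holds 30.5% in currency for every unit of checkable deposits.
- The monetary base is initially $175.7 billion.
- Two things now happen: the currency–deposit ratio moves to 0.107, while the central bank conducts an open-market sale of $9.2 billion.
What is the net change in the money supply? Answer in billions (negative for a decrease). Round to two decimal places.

Before: m₁ = (1 + 0.305) / (0.1124 + 0.06 + 0.305) ≈ 2.733557, MB₁ = 175.7, so M₁ = 2.733557 × 175.7 ≈ 480.286 billion.
After: m₂ = (1 + 0.107) / (0.1124 + 0.06 + 0.107) ≈ 3.962062, MB₂ = 175.7 − 9.2 = 166.5, so M₂ = 3.962062 × 166.5 ≈ 659.6833 billion.
ΔM = M₂ − M₁ = 659.6833 − 480.286 = 179.3973 billion.

$179.40 billion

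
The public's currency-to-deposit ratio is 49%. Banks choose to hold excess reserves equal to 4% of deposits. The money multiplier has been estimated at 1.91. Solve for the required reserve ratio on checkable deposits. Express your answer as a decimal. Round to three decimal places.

0.250

Using m = 1.91. Since m = (1 + c)/(c + rr + e), the denominator satisfies c + rr + e = (1 + c)/m = (1 + 0.49) / 1.91 ≈ 0.780105.
With c = 0.49 and e = 0.04, the required reserve ratio on checkable deposits is 0.780105 − 0.49 − 0.04 = 0.250105.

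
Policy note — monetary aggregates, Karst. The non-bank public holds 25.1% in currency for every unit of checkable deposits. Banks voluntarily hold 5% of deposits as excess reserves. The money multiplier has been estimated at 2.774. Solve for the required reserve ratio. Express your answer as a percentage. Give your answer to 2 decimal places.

15.00%

Using m = 2.774. Since m = (1 + c)/(c + rr + e), the denominator satisfies c + rr + e = (1 + c)/m = (1 + 0.251) / 2.774 ≈ 0.450973.
With c = 0.251 and e = 0.05, the required reserve ratio is 0.450973 − 0.251 − 0.05 = 0.149973.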